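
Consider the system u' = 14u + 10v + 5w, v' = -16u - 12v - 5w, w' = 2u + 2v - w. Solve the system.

Coefficient matrix A = [[14, 10, 5], [-16, -12, -5], [2, 2, -1]].
det(A - λI) = 0 gives eigenvalues λ = -2, 4, -1.
For λ=-2: eigenvector (0,1,-2).
For λ=4: eigenvector (1,-1,0).
For λ=-1: eigenvector (-1,1,1).
General solution: c_1e^(-2t)(0,1,-2) + c_2e^(4t)(1,-1,0) + c_3e^(-t)(-1,1,1).

u(t) = c_2e^(4t) - c_3e^(-t), v(t) = c_1e^(-2t) - c_2e^(4t) + c_3e^(-t), w(t) = -2c_1e^(-2t) + c_3e^(-t)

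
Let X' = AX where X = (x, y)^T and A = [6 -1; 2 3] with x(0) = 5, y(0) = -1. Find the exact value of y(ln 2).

A = [[6,-1],[2,3]]; eigenvalues λ = 5, 4.
Eigenvectors: (1,1) for λ=5, (-1,-2) for λ=4.
From the initial condition, c_1 = 11, c_2 = 6.
y(ln 2) = (11)(2^5)(1) + (6)(2^4)(-2) = 160.

160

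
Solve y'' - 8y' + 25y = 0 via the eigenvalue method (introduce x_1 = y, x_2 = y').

y(t) = c_1e^(4t)cos(3t) + c_2e^(4t)sin(3t)

Let x_1 = y, x_2 = y'. Then x_1' = x_2 and x_2' = -25x_1 + 8x_2.
A = [[0,1],[-25,8]]; det(A-λI) = λ^2 - 8λ + 25.
Eigenvalues λ = 4 ± 3i.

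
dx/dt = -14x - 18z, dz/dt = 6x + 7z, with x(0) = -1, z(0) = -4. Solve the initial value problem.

x(t) = 27e^(-2t) - 28e^(-5t), z(t) = -18e^(-2t) + 14e^(-5t)

Coefficient matrix A = [[-14, -18], [6, 7]].
Characteristic polynomial det(A - λI) = λ^2 + 7λ + 10 = 0.
Eigenvalues λ = -2, -5.
For λ=-2: (A-λI) row 1 is [-12, -18], so an eigenvector is (-3, 2).
For λ=-5: (A-λI) row 1 is [-9, -18], so an eigenvector is (2, -1).
General solution: K_1e^(-2t)(-3,2) + K_2e^(-5t)(2,-1).
Applying x(0)=-1, z(0)=-4 gives K_1=-9, K_2=-14.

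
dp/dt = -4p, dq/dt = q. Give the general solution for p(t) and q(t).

p(t) = c_2e^(-4t), q(t) = -c_1e^(t)

Coefficient matrix A = [[-4, 0], [0, 1]].
Characteristic polynomial det(A - λI) = λ^2 + 3λ - 4 = 0.
Eigenvalues λ = 1, -4.
For λ=1: (A-λI) row 1 is [-5, 0], so an eigenvector is (0, -1).
For λ=-4: (A-λI) row 2 is [0, 5], so an eigenvector is (1, 0).
General solution: c_1e^(t)(0,-1) + c_2e^(-4t)(1,0).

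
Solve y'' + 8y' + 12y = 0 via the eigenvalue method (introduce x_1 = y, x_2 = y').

Let x_1 = y, x_2 = y'. Then x_1' = x_2 and x_2' = -12x_1 - 8x_2.
A = [[0,1],[-12,-8]]; det(A-λI) = λ^2 + 8λ + 12.
Eigenvalues λ = -2, -6 with eigenvectors (1,-2), (1,-6).

y(t) = C_1e^(-2t) + C_2e^(-6t)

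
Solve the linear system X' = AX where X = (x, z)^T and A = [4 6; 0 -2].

x(t) = C_1e^(4t) - C_2e^(-2t), z(t) = C_2e^(-2t)

Coefficient matrix A = [[4, 6], [0, -2]].
Characteristic polynomial det(A - λI) = λ^2 - 2λ - 8 = 0.
Eigenvalues λ = 4, -2.
For λ=4: (A-λI) row 1 is [0, 6], so an eigenvector is (1, 0).
For λ=-2: (A-λI) row 1 is [6, 6], so an eigenvector is (-1, 1).
General solution: C_1e^(4t)(1,0) + C_2e^(-2t)(-1,1).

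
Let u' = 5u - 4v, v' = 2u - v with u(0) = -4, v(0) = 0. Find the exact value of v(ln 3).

-96

A = [[5,-4],[2,-1]]; eigenvalues λ = 1, 3.
Eigenvectors: (1,1) for λ=1, (2,1) for λ=3.
From the initial condition, c_1 = 4, c_2 = -4.
v(ln 3) = (4)(3^1)(1) + (-4)(3^3)(1) = -96.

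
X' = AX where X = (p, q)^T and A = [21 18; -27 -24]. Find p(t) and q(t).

p(t) = 2c_1e^(-6t) - c_2e^(3t), q(t) = -3c_1e^(-6t) + c_2e^(3t)

Coefficient matrix A = [[21, 18], [-27, -24]].
Characteristic polynomial det(A - λI) = λ^2 + 3λ - 18 = 0.
Eigenvalues λ = -6, 3.
For λ=-6: (A-λI) row 1 is [27, 18], so an eigenvector is (2, -3).
For λ=3: (A-λI) row 1 is [18, 18], so an eigenvector is (-1, 1).
General solution: c_1e^(-6t)(2,-3) + c_2e^(3t)(-1,1).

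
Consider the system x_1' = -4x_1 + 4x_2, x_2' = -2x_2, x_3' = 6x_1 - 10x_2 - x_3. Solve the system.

Coefficient matrix A = [[-4, 4, 0], [0, -2, 0], [6, -10, -1]].
det(A - λI) = 0 gives eigenvalues λ = -4, -2, -1.
For λ=-4: eigenvector (1,0,-2).
For λ=-2: eigenvector (2,1,-2).
For λ=-1: eigenvector (0,0,1).
General solution: c_1e^(-4t)(1,0,-2) + c_2e^(-2t)(2,1,-2) + c_3e^(-t)(0,0,1).

x_1(t) = c_1e^(-4t) + 2c_2e^(-2t), x_2(t) = c_2e^(-2t), x_3(t) = -2c_1e^(-4t) - 2c_2e^(-2t) + c_3e^(-t)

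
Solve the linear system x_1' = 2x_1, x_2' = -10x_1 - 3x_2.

x_1(t) = C_2e^(2t), x_2(t) = -C_1e^(-3t) - 2C_2e^(2t)

Coefficient matrix A = [[2, 0], [-10, -3]].
Characteristic polynomial det(A - λI) = λ^2 + λ - 6 = 0.
Eigenvalues λ = -3, 2.
For λ=-3: (A-λI) row 1 is [5, 0], so an eigenvector is (0, -1).
For λ=2: (A-λI) row 2 is [-10, -5], so an eigenvector is (1, -2).
General solution: C_1e^(-3t)(0,-1) + C_2e^(2t)(1,-2).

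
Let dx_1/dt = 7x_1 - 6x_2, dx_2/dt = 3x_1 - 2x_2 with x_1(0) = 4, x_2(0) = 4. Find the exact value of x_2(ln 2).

A = [[7,-6],[3,-2]]; eigenvalues λ = 1, 4.
Eigenvectors: (-1,-1) for λ=1, (-2,-1) for λ=4.
From the initial condition, c_1 = -4, c_2 = 0.
x_2(ln 2) = (-4)(2^1)(-1) + (0)(2^4)(-1) = 8.

8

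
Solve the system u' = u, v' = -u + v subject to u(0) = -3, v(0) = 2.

u(t) = -3e^(t), v(t) = 3te^(t) + 2e^(t)

Coefficient matrix A = [[1, 0], [-1, 1]].
Characteristic polynomial det(A - λI) = λ^2 - 2λ + 1 = 0.
Single eigenvalue λ = 1 with algebraic multiplicity 2.
Eigenvector v = (0,1); generalized eigenvector w with (A-λI)w=v is (-1,1).
General solution: e^(t)[c_1·v + c_2·(t·v + w)].
Applying u(0)=-3, v(0)=2 gives c_1=-1, c_2=3.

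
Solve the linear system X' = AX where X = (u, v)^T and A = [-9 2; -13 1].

Coefficient matrix A = [[-9, 2], [-13, 1]].
Characteristic polynomial det(A - λI) = λ^2 + 8λ + 17 = 0.
Eigenvalues λ = -4 ± i (complex conjugate pair).
For λ=-4+i: an eigenvector is (-1,-2) - i(1,3) = (-1 - i, -2 - 3i).
A real fundamental pair from Re and Im of e^((-4+i)t)v: X_1 = e^(-4t)(cos(t)·(-1,-2) + sin(t)·(1,3)), X_2 = e^(-4t)(sin(t)·(-1,-2) - cos(t)·(1,3)).
General solution: c_1X_1 + c_2X_2.

u(t) = c_1e^(-4t)sin(t) - c_1e^(-4t)cos(t) - c_2e^(-4t)sin(t) - c_2e^(-4t)cos(t), v(t) = 3c_1e^(-4t)sin(t) - 2c_1e^(-4t)cos(t) - 2c_2e^(-4t)sin(t) - 3c_2e^(-4t)cos(t)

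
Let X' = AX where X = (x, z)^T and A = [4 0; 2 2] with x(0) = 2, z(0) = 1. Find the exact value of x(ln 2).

32

A = [[4,0],[2,2]]; eigenvalues λ = 4, 2.
Eigenvectors: (-1,-1) for λ=4, (0,1) for λ=2.
From the initial condition, c_1 = -2, c_2 = -1.
x(ln 2) = (-2)(2^4)(-1) + (-1)(2^2)(0) = 32.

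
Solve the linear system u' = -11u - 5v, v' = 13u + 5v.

u(t) = 2C_1e^(-3t)sin(t) + C_1e^(-3t)cos(t) + C_2e^(-3t)sin(t) - 2C_2e^(-3t)cos(t), v(t) = -3C_1e^(-3t)sin(t) - 2C_1e^(-3t)cos(t) - 2C_2e^(-3t)sin(t) + 3C_2e^(-3t)cos(t)

Coefficient matrix A = [[-11, -5], [13, 5]].
Characteristic polynomial det(A - λI) = λ^2 + 6λ + 10 = 0.
Eigenvalues λ = -3 ± i (complex conjugate pair).
For λ=-3+i: an eigenvector is (1,-2) - i(2,-3) = (1 - 2i, -2 + 3i).
A real fundamental pair from Re and Im of e^((-3+i)t)v: X_1 = e^(-3t)(cos(t)·(1,-2) + sin(t)·(2,-3)), X_2 = e^(-3t)(sin(t)·(1,-2) - cos(t)·(2,-3)).
General solution: C_1X_1 + C_2X_2.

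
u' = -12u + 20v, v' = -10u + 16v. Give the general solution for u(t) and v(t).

u(t) = -3c_1e^(2t)sin(2t) - c_1e^(2t)cos(2t) - c_2e^(2t)sin(2t) + 3c_2e^(2t)cos(2t), v(t) = -2c_1e^(2t)sin(2t) - c_1e^(2t)cos(2t) - c_2e^(2t)sin(2t) + 2c_2e^(2t)cos(2t)

Coefficient matrix A = [[-12, 20], [-10, 16]].
Characteristic polynomial det(A - λI) = λ^2 - 4λ + 8 = 0.
Eigenvalues λ = 2 ± 2i (complex conjugate pair).
For λ=2+2i: an eigenvector is (-1,-1) - i(-3,-2) = (-1 + 3i, -1 + 2i).
A real fundamental pair from Re and Im of e^((2+2i)t)v: X_1 = e^(2t)(cos(2t)·(-1,-1) + sin(2t)·(-3,-2)), X_2 = e^(2t)(sin(2t)·(-1,-1) - cos(2t)·(-3,-2)).
General solution: c_1X_1 + c_2X_2.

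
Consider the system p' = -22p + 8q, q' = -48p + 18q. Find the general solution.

p(t) = -K_1e^(2t) - K_2e^(-6t), q(t) = -3K_1e^(2t) - 2K_2e^(-6t)

Coefficient matrix A = [[-22, 8], [-48, 18]].
Characteristic polynomial det(A - λI) = λ^2 + 4λ - 12 = 0.
Eigenvalues λ = 2, -6.
For λ=2: (A-λI) row 1 is [-24, 8], so an eigenvector is (-1, -3).
For λ=-6: (A-λI) row 1 is [-16, 8], so an eigenvector is (-1, -2).
General solution: K_1e^(2t)(-1,-3) + K_2e^(-6t)(-1,-2).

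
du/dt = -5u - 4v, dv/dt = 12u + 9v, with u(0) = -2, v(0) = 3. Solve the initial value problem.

Coefficient matrix A = [[-5, -4], [12, 9]].
Characteristic polynomial det(A - λI) = λ^2 - 4λ + 3 = 0.
Eigenvalues λ = 3, 1.
For λ=3: (A-λI) row 1 is [-8, -4], so an eigenvector is (-1, 2).
For λ=1: (A-λI) row 1 is [-6, -4], so an eigenvector is (2, -3).
General solution: K_1e^(3t)(-1,2) + K_2e^(t)(2,-3).
Applying u(0)=-2, v(0)=3 gives K_1=0, K_2=-1.

u(t) = -2e^(t), v(t) = 3e^(t)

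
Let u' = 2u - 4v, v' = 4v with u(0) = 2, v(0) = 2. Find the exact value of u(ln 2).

-40

A = [[2,-4],[0,4]]; eigenvalues λ = 2, 4.
Eigenvectors: (1,0) for λ=2, (2,-1) for λ=4.
From the initial condition, c_1 = 6, c_2 = -2.
u(ln 2) = (6)(2^2)(1) + (-2)(2^4)(2) = -40.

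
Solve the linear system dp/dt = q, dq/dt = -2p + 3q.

p(t) = -c_1e^(t) + c_2e^(2t), q(t) = -c_1e^(t) + 2c_2e^(2t)

Coefficient matrix A = [[0, 1], [-2, 3]].
Characteristic polynomial det(A - λI) = λ^2 - 3λ + 2 = 0.
Eigenvalues λ = 1, 2.
For λ=1: (A-λI) row 1 is [-1, 1], so an eigenvector is (-1, -1).
For λ=2: (A-λI) row 1 is [-2, 1], so an eigenvector is (1, 2).
General solution: c_1e^(t)(-1,-1) + c_2e^(2t)(1,2).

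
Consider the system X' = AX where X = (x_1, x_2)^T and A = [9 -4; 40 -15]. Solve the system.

x_1(t) = C_1e^(-3t)cos(4t) + C_2e^(-3t)sin(4t), x_2(t) = C_1e^(-3t)sin(4t) + 3C_1e^(-3t)cos(4t) + 3C_2e^(-3t)sin(4t) - C_2e^(-3t)cos(4t)

Coefficient matrix A = [[9, -4], [40, -15]].
Characteristic polynomial det(A - λI) = λ^2 + 6λ + 25 = 0.
Eigenvalues λ = -3 ± 4i (complex conjugate pair).
For λ=-3+4i: an eigenvector is (1,3) - i(0,1) = (1, 3 - i).
A real fundamental pair from Re and Im of e^((-3+4i)t)v: X_1 = e^(-3t)(cos(4t)·(1,3) + sin(4t)·(0,1)), X_2 = e^(-3t)(sin(4t)·(1,3) - cos(4t)·(0,1)).
General solution: C_1X_1 + C_2X_2.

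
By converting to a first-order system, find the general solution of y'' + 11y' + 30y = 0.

y(t) = C_1e^(-5t) + C_2e^(-6t)

Let x_1 = y, x_2 = y'. Then x_1' = x_2 and x_2' = -30x_1 - 11x_2.
A = [[0,1],[-30,-11]]; det(A-λI) = λ^2 + 11λ + 30.
Eigenvalues λ = -5, -6 with eigenvectors (1,-5), (1,-6).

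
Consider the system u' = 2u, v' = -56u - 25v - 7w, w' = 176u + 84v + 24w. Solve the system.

Coefficient matrix A = [[2, 0, 0], [-56, -25, -7], [176, 84, 24]].
det(A - λI) = 0 gives eigenvalues λ = 2, 3, -4.
For λ=2: eigenvector (1,0,-8).
For λ=3: eigenvector (0,1,-4).
For λ=-4: eigenvector (0,1,-3).
General solution: C_1e^(2t)(1,0,-8) + C_2e^(3t)(0,1,-4) + C_3e^(-4t)(0,1,-3).

u(t) = C_1e^(2t), v(t) = C_2e^(3t) + C_3e^(-4t), w(t) = -8C_1e^(2t) - 4C_2e^(3t) - 3C_3e^(-4t)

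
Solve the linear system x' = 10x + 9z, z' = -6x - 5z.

x(t) = K_1e^(t) - 3K_2e^(4t), z(t) = -K_1e^(t) + 2K_2e^(4t)

Coefficient matrix A = [[10, 9], [-6, -5]].
Characteristic polynomial det(A - λI) = λ^2 - 5λ + 4 = 0.
Eigenvalues λ = 1, 4.
For λ=1: (A-λI) row 1 is [9, 9], so an eigenvector is (1, -1).
For λ=4: (A-λI) row 1 is [6, 9], so an eigenvector is (-3, 2).
General solution: K_1e^(t)(1,-1) + K_2e^(4t)(-3,2).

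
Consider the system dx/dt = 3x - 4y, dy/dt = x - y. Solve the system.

x(t) = 2c_1e^(t) + 2c_2te^(t) + c_2e^(t), y(t) = c_1e^(t) + c_2te^(t)

Coefficient matrix A = [[3, -4], [1, -1]].
Characteristic polynomial det(A - λI) = λ^2 - 2λ + 1 = 0.
Single eigenvalue λ = 1 with algebraic multiplicity 2.
Eigenvector v = (2,1); generalized eigenvector w with (A-λI)w=v is (1,0).
General solution: e^(t)[c_1·v + c_2·(t·v + w)].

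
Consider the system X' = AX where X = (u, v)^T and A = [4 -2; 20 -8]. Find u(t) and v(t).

u(t) = -c_1e^(-2t)sin(2t) + c_2e^(-2t)cos(2t), v(t) = -3c_1e^(-2t)sin(2t) + c_1e^(-2t)cos(2t) + c_2e^(-2t)sin(2t) + 3c_2e^(-2t)cos(2t)

Coefficient matrix A = [[4, -2], [20, -8]].
Characteristic polynomial det(A - λI) = λ^2 + 4λ + 8 = 0.
Eigenvalues λ = -2 ± 2i (complex conjugate pair).
For λ=-2+2i: an eigenvector is (0,1) - i(-1,-3) = (0 + i, 1 + 3i).
A real fundamental pair from Re and Im of e^((-2+2i)t)v: X_1 = e^(-2t)(cos(2t)·(0,1) + sin(2t)·(-1,-3)), X_2 = e^(-2t)(sin(2t)·(0,1) - cos(2t)·(-1,-3)).
General solution: c_1X_1 + c_2X_2.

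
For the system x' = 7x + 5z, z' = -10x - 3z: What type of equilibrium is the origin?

unstable spiral

A = [[7,5],[-10,-3]]; det(A-λI) = λ^2 - 4λ + 29.
λ = 2 ± 5i: positive real part.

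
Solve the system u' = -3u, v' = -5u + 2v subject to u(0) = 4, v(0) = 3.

Coefficient matrix A = [[-3, 0], [-5, 2]].
Characteristic polynomial det(A - λI) = λ^2 + λ - 6 = 0.
Eigenvalues λ = 2, -3.
For λ=2: (A-λI) row 1 is [-5, 0], so an eigenvector is (0, -1).
For λ=-3: (A-λI) row 2 is [-5, 5], so an eigenvector is (1, 1).
General solution: K_1e^(2t)(0,-1) + K_2e^(-3t)(1,1).
Applying u(0)=4, v(0)=3 gives K_1=1, K_2=4.

u(t) = 4e^(-3t), v(t) = -e^(2t) + 4e^(-3t)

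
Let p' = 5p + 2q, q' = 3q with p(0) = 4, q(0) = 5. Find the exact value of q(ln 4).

A = [[5,2],[0,3]]; eigenvalues λ = 5, 3.
Eigenvectors: (1,0) for λ=5, (-1,1) for λ=3.
From the initial condition, c_1 = 9, c_2 = 5.
q(ln 4) = (9)(4^5)(0) + (5)(4^3)(1) = 320.

320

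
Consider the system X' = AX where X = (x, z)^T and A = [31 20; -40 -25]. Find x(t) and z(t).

x(t) = -2C_1e^(3t)sin(4t) - C_1e^(3t)cos(4t) - C_2e^(3t)sin(4t) + 2C_2e^(3t)cos(4t), z(t) = 3C_1e^(3t)sin(4t) + C_1e^(3t)cos(4t) + C_2e^(3t)sin(4t) - 3C_2e^(3t)cos(4t)

Coefficient matrix A = [[31, 20], [-40, -25]].
Characteristic polynomial det(A - λI) = λ^2 - 6λ + 25 = 0.
Eigenvalues λ = 3 ± 4i (complex conjugate pair).
For λ=3+4i: an eigenvector is (-1,1) - i(-2,3) = (-1 + 2i, 1 - 3i).
A real fundamental pair from Re and Im of e^((3+4i)t)v: X_1 = e^(3t)(cos(4t)·(-1,1) + sin(4t)·(-2,3)), X_2 = e^(3t)(sin(4t)·(-1,1) - cos(4t)·(-2,3)).
General solution: C_1X_1 + C_2X_2.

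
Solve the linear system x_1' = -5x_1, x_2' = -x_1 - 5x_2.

Coefficient matrix A = [[-5, 0], [-1, -5]].
Characteristic polynomial det(A - λI) = λ^2 + 10λ + 25 = 0.
Single eigenvalue λ = -5 with algebraic multiplicity 2.
Eigenvector v = (0,-1); generalized eigenvector w with (A-λI)w=v is (1,2).
General solution: e^(-5t)[K_1·v + K_2·(t·v + w)].

x_1(t) = K_2e^(-5t), x_2(t) = -K_1e^(-5t) - K_2te^(-5t) + 2K_2e^(-5t)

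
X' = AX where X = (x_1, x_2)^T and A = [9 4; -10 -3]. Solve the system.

x_1(t) = -K_1e^(3t)sin(2t) + K_1e^(3t)cos(2t) + K_2e^(3t)sin(2t) + K_2e^(3t)cos(2t), x_2(t) = K_1e^(3t)sin(2t) - 2K_1e^(3t)cos(2t) - 2K_2e^(3t)sin(2t) - K_2e^(3t)cos(2t)

Coefficient matrix A = [[9, 4], [-10, -3]].
Characteristic polynomial det(A - λI) = λ^2 - 6λ + 13 = 0.
Eigenvalues λ = 3 ± 2i (complex conjugate pair).
For λ=3+2i: an eigenvector is (1,-2) - i(-1,1) = (1 + i, -2 - i).
A real fundamental pair from Re and Im of e^((3+2i)t)v: X_1 = e^(3t)(cos(2t)·(1,-2) + sin(2t)·(-1,1)), X_2 = e^(3t)(sin(2t)·(1,-2) - cos(2t)·(-1,1)).
General solution: K_1X_1 + K_2X_2.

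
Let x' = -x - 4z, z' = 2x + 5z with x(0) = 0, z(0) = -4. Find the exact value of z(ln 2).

A = [[-1,-4],[2,5]]; eigenvalues λ = 3, 1.
Eigenvectors: (1,-1) for λ=3, (-2,1) for λ=1.
From the initial condition, c_1 = 8, c_2 = 4.
z(ln 2) = (8)(2^3)(-1) + (4)(2^1)(1) = -56.

-56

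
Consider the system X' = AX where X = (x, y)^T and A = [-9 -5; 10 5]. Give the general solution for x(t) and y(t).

Coefficient matrix A = [[-9, -5], [10, 5]].
Characteristic polynomial det(A - λI) = λ^2 + 4λ + 5 = 0.
Eigenvalues λ = -2 ± i (complex conjugate pair).
For λ=-2+i: an eigenvector is (1,-1) - i(-2,3) = (1 + 2i, -1 - 3i).
A real fundamental pair from Re and Im of e^((-2+i)t)v: X_1 = e^(-2t)(cos(t)·(1,-1) + sin(t)·(-2,3)), X_2 = e^(-2t)(sin(t)·(1,-1) - cos(t)·(-2,3)).
General solution: K_1X_1 + K_2X_2.

x(t) = -2K_1e^(-2t)sin(t) + K_1e^(-2t)cos(t) + K_2e^(-2t)sin(t) + 2K_2e^(-2t)cos(t), y(t) = 3K_1e^(-2t)sin(t) - K_1e^(-2t)cos(t) - K_2e^(-2t)sin(t) - 3K_2e^(-2t)cos(t)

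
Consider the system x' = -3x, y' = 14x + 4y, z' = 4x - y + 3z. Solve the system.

x(t) = c_1e^(-3t), y(t) = -2c_1e^(-3t) + c_2e^(4t), z(t) = -c_1e^(-3t) - c_2e^(4t) + c_3e^(3t)

Coefficient matrix A = [[-3, 0, 0], [14, 4, 0], [4, -1, 3]].
det(A - λI) = 0 gives eigenvalues λ = -3, 4, 3.
For λ=-3: eigenvector (1,-2,-1).
For λ=4: eigenvector (0,1,-1).
For λ=3: eigenvector (0,0,1).
General solution: c_1e^(-3t)(1,-2,-1) + c_2e^(4t)(0,1,-1) + c_3e^(3t)(0,0,1).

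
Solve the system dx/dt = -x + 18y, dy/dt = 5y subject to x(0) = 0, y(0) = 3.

x(t) = 9e^(5t) - 9e^(-t), y(t) = 3e^(5t)

Coefficient matrix A = [[-1, 18], [0, 5]].
Characteristic polynomial det(A - λI) = λ^2 - 4λ - 5 = 0.
Eigenvalues λ = -1, 5.
For λ=-1: (A-λI) row 1 is [0, 18], so an eigenvector is (-1, 0).
For λ=5: (A-λI) row 1 is [-6, 18], so an eigenvector is (3, 1).
General solution: c_1e^(-t)(-1,0) + c_2e^(5t)(3,1).
Applying x(0)=0, y(0)=3 gives c_1=9, c_2=3.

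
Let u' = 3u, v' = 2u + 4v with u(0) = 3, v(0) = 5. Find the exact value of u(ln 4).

192

A = [[3,0],[2,4]]; eigenvalues λ = 4, 3.
Eigenvectors: (0,1) for λ=4, (1,-2) for λ=3.
From the initial condition, c_1 = 11, c_2 = 3.
u(ln 4) = (11)(4^4)(0) + (3)(4^3)(1) = 192.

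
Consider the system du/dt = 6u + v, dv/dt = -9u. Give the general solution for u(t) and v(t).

Coefficient matrix A = [[6, 1], [-9, 0]].
Characteristic polynomial det(A - λI) = λ^2 - 6λ + 9 = 0.
Single eigenvalue λ = 3 with algebraic multiplicity 2.
Eigenvector v = (-1,3); generalized eigenvector w with (A-λI)w=v is (-1,2).
General solution: e^(3t)[K_1·v + K_2·(t·v + w)].

u(t) = -K_1e^(3t) - K_2te^(3t) - K_2e^(3t), v(t) = 3K_1e^(3t) + 3K_2te^(3t) + 2K_2e^(3t)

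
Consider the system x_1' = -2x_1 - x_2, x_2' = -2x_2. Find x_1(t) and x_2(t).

Coefficient matrix A = [[-2, -1], [0, -2]].
Characteristic polynomial det(A - λI) = λ^2 + 4λ + 4 = 0.
Single eigenvalue λ = -2 with algebraic multiplicity 2.
Eigenvector v = (1,0); generalized eigenvector w with (A-λI)w=v is (-2,-1).
General solution: e^(-2t)[C_1·v + C_2·(t·v + w)].

x_1(t) = C_1e^(-2t) + C_2te^(-2t) - 2C_2e^(-2t), x_2(t) = -C_2e^(-2t)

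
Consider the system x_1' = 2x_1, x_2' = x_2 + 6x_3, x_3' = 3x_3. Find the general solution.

x_1(t) = c_1e^(2t), x_2(t) = c_2e^(t) + 3c_3e^(3t), x_3(t) = c_3e^(3t)

Coefficient matrix A = [[2, 0, 0], [0, 1, 6], [0, 0, 3]].
det(A - λI) = 0 gives eigenvalues λ = 2, 1, 3.
For λ=2: eigenvector (1,0,0).
For λ=1: eigenvector (0,1,0).
For λ=3: eigenvector (0,3,1).
General solution: c_1e^(2t)(1,0,0) + c_2e^(t)(0,1,0) + c_3e^(3t)(0,3,1).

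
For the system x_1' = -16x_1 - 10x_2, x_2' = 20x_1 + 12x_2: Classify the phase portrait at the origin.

A = [[-16,-10],[20,12]]; det(A-λI) = λ^2 + 4λ + 8.
λ = -2 ± 2i: negative real part.

stable spiral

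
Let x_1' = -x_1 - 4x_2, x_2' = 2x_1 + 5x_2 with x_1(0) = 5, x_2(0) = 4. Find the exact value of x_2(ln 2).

86

A = [[-1,-4],[2,5]]; eigenvalues λ = 1, 3.
Eigenvectors: (2,-1) for λ=1, (1,-1) for λ=3.
From the initial condition, c_1 = 9, c_2 = -13.
x_2(ln 2) = (9)(2^1)(-1) + (-13)(2^3)(-1) = 86.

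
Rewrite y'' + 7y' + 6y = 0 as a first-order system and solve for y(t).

y(t) = K_1e^(-t) + K_2e^(-6t)

Let x_1 = y, x_2 = y'. Then x_1' = x_2 and x_2' = -6x_1 - 7x_2.
A = [[0,1],[-6,-7]]; det(A-λI) = λ^2 + 7λ + 6.
Eigenvalues λ = -1, -6 with eigenvectors (1,-1), (1,-6).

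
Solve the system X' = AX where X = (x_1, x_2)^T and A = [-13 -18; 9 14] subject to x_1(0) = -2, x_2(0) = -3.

Coefficient matrix A = [[-13, -18], [9, 14]].
Characteristic polynomial det(A - λI) = λ^2 - λ - 20 = 0.
Eigenvalues λ = -4, 5.
For λ=-4: (A-λI) row 1 is [-9, -18], so an eigenvector is (-2, 1).
For λ=5: (A-λI) row 1 is [-18, -18], so an eigenvector is (1, -1).
General solution: C_1e^(-4t)(-2,1) + C_2e^(5t)(1,-1).
Applying x_1(0)=-2, x_2(0)=-3 gives C_1=5, C_2=8.

x_1(t) = 8e^(5t) - 10e^(-4t), x_2(t) = -8e^(5t) + 5e^(-4t)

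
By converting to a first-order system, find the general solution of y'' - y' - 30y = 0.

Let x_1 = y, x_2 = y'. Then x_1' = x_2 and x_2' = 30x_1 + x_2.
A = [[0,1],[30,1]]; det(A-λI) = λ^2 - λ - 30.
Eigenvalues λ = 6, -5 with eigenvectors (1,6), (1,-5).

y(t) = c_1e^(6t) + c_2e^(-5t)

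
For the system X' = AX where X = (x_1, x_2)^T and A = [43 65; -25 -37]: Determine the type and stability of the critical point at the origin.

unstable spiral

A = [[43,65],[-25,-37]]; det(A-λI) = λ^2 - 6λ + 34.
λ = 3 ± 5i: positive real part.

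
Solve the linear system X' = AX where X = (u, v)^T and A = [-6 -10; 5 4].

Coefficient matrix A = [[-6, -10], [5, 4]].
Characteristic polynomial det(A - λI) = λ^2 + 2λ + 26 = 0.
Eigenvalues λ = -1 ± 5i (complex conjugate pair).
For λ=-1+5i: an eigenvector is (-1,0) - i(1,-1) = (-1 - i, 0 + i).
A real fundamental pair from Re and Im of e^((-1+5i)t)v: X_1 = e^(-t)(cos(5t)·(-1,0) + sin(5t)·(1,-1)), X_2 = e^(-t)(sin(5t)·(-1,0) - cos(5t)·(1,-1)).
General solution: C_1X_1 + C_2X_2.

u(t) = C_1e^(-t)sin(5t) - C_1e^(-t)cos(5t) - C_2e^(-t)sin(5t) - C_2e^(-t)cos(5t), v(t) = -C_1e^(-t)sin(5t) + C_2e^(-t)cos(5t)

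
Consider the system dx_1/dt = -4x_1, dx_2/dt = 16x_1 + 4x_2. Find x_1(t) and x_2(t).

x_1(t) = -K_1e^(-4t), x_2(t) = 2K_1e^(-4t) + K_2e^(4t)

Coefficient matrix A = [[-4, 0], [16, 4]].
Characteristic polynomial det(A - λI) = λ^2 - 16 = 0.
Eigenvalues λ = -4, 4.
For λ=-4: (A-λI) row 2 is [16, 8], so an eigenvector is (-1, 2).
For λ=4: (A-λI) row 1 is [-8, 0], so an eigenvector is (0, 1).
General solution: K_1e^(-4t)(-1,2) + K_2e^(4t)(0,1).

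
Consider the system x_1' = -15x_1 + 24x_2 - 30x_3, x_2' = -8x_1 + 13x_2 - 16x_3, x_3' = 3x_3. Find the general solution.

x_1(t) = -3c_1e^(t) + 2c_2e^(-3t) - 7c_3e^(3t), x_2(t) = -2c_1e^(t) + c_2e^(-3t) - 4c_3e^(3t), x_3(t) = c_3e^(3t)

Coefficient matrix A = [[-15, 24, -30], [-8, 13, -16], [0, 0, 3]].
det(A - λI) = 0 gives eigenvalues λ = 1, -3, 3.
For λ=1: eigenvector (-3,-2,0).
For λ=-3: eigenvector (2,1,0).
For λ=3: eigenvector (-7,-4,1).
General solution: c_1e^(t)(-3,-2,0) + c_2e^(-3t)(2,1,0) + c_3e^(3t)(-7,-4,1).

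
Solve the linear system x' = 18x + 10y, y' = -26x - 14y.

x(t) = -C_1e^(2t)sin(2t) - 2C_1e^(2t)cos(2t) - 2C_2e^(2t)sin(2t) + C_2e^(2t)cos(2t), y(t) = 2C_1e^(2t)sin(2t) + 3C_1e^(2t)cos(2t) + 3C_2e^(2t)sin(2t) - 2C_2e^(2t)cos(2t)

Coefficient matrix A = [[18, 10], [-26, -14]].
Characteristic polynomial det(A - λI) = λ^2 - 4λ + 8 = 0.
Eigenvalues λ = 2 ± 2i (complex conjugate pair).
For λ=2+2i: an eigenvector is (-2,3) - i(-1,2) = (-2 + i, 3 - 2i).
A real fundamental pair from Re and Im of e^((2+2i)t)v: X_1 = e^(2t)(cos(2t)·(-2,3) + sin(2t)·(-1,2)), X_2 = e^(2t)(sin(2t)·(-2,3) - cos(2t)·(-1,2)).
General solution: C_1X_1 + C_2X_2.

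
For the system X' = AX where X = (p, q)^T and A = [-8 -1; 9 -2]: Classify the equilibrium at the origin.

A = [[-8,-1],[9,-2]]; det(A-λI) = λ^2 + 10λ + 25.
repeated λ = -5 with a single eigenvector.

stable improper node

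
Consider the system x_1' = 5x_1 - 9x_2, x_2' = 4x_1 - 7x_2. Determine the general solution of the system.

x_1(t) = 3c_1e^(-t) + 3c_2te^(-t) - c_2e^(-t), x_2(t) = 2c_1e^(-t) + 2c_2te^(-t) - c_2e^(-t)

Coefficient matrix A = [[5, -9], [4, -7]].
Characteristic polynomial det(A - λI) = λ^2 + 2λ + 1 = 0.
Single eigenvalue λ = -1 with algebraic multiplicity 2.
Eigenvector v = (3,2); generalized eigenvector w with (A-λI)w=v is (-1,-1).
General solution: e^(-t)[c_1·v + c_2·(t·v + w)].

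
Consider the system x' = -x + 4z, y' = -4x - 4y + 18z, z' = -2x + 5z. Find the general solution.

x(t) = K_2e^(3t) - 2K_3e^(t), y(t) = K_1e^(-4t) + 2K_2e^(3t) - 2K_3e^(t), z(t) = K_2e^(3t) - K_3e^(t)

Coefficient matrix A = [[-1, 0, 4], [-4, -4, 18], [-2, 0, 5]].
det(A - λI) = 0 gives eigenvalues λ = -4, 3, 1.
For λ=-4: eigenvector (0,1,0).
For λ=3: eigenvector (1,2,1).
For λ=1: eigenvector (-2,-2,-1).
General solution: K_1e^(-4t)(0,1,0) + K_2e^(3t)(1,2,1) + K_3e^(t)(-2,-2,-1).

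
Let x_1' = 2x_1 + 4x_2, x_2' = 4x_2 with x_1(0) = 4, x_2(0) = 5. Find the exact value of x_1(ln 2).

A = [[2,4],[0,4]]; eigenvalues λ = 2, 4.
Eigenvectors: (-1,0) for λ=2, (2,1) for λ=4.
From the initial condition, c_1 = 6, c_2 = 5.
x_1(ln 2) = (6)(2^2)(-1) + (5)(2^4)(2) = 136.

136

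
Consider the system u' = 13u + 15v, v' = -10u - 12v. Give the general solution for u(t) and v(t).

Coefficient matrix A = [[13, 15], [-10, -12]].
Characteristic polynomial det(A - λI) = λ^2 - λ - 6 = 0.
Eigenvalues λ = -2, 3.
For λ=-2: (A-λI) row 1 is [15, 15], so an eigenvector is (-1, 1).
For λ=3: (A-λI) row 1 is [10, 15], so an eigenvector is (-3, 2).
General solution: C_1e^(-2t)(-1,1) + C_2e^(3t)(-3,2).

u(t) = -C_1e^(-2t) - 3C_2e^(3t), v(t) = C_1e^(-2t) + 2C_2e^(3t)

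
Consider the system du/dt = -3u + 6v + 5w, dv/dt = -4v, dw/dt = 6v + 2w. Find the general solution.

Coefficient matrix A = [[-3, 6, 5], [0, -4, 0], [0, 6, 2]].
det(A - λI) = 0 gives eigenvalues λ = -3, 2, -4.
For λ=-3: eigenvector (1,0,0).
For λ=2: eigenvector (1,0,1).
For λ=-4: eigenvector (1,-1,1).
General solution: C_1e^(-3t)(1,0,0) + C_2e^(2t)(1,0,1) + C_3e^(-4t)(1,-1,1).

u(t) = C_1e^(-3t) + C_2e^(2t) + C_3e^(-4t), v(t) = -C_3e^(-4t), w(t) = C_2e^(2t) + C_3e^(-4t)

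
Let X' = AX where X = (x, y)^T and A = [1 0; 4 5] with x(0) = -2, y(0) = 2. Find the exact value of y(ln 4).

8

A = [[1,0],[4,5]]; eigenvalues λ = 1, 5.
Eigenvectors: (-1,1) for λ=1, (0,-1) for λ=5.
From the initial condition, c_1 = 2, c_2 = 0.
y(ln 4) = (2)(4^1)(1) + (0)(4^5)(-1) = 8.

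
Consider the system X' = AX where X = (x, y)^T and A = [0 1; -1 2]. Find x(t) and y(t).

Coefficient matrix A = [[0, 1], [-1, 2]].
Characteristic polynomial det(A - λI) = λ^2 - 2λ + 1 = 0.
Single eigenvalue λ = 1 with algebraic multiplicity 2.
Eigenvector v = (1,1); generalized eigenvector w with (A-λI)w=v is (2,3).
General solution: e^(t)[c_1·v + c_2·(t·v + w)].

x(t) = c_1e^(t) + c_2te^(t) + 2c_2e^(t), y(t) = c_1e^(t) + c_2te^(t) + 3c_2e^(t)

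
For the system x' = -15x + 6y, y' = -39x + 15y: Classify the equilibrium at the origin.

A = [[-15,6],[-39,15]]; det(A-λI) = λ^2 + 9.
λ = 0 ± 3i: zero real part.

center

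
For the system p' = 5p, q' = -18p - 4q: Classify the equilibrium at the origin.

A = [[5,0],[-18,-4]]; det(A-λI) = λ^2 - λ - 20.
λ = -4, 5: opposite signs.

saddle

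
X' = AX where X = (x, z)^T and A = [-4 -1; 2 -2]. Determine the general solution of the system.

Coefficient matrix A = [[-4, -1], [2, -2]].
Characteristic polynomial det(A - λI) = λ^2 + 6λ + 10 = 0.
Eigenvalues λ = -3 ± i (complex conjugate pair).
For λ=-3+i: an eigenvector is (-1,1) - i(0,-1) = (-1, 1 + i).
A real fundamental pair from Re and Im of e^((-3+i)t)v: X_1 = e^(-3t)(cos(t)·(-1,1) + sin(t)·(0,-1)), X_2 = e^(-3t)(sin(t)·(-1,1) - cos(t)·(0,-1)).
General solution: K_1X_1 + K_2X_2.

x(t) = -K_1e^(-3t)cos(t) - K_2e^(-3t)sin(t), z(t) = -K_1e^(-3t)sin(t) + K_1e^(-3t)cos(t) + K_2e^(-3t)sin(t) + K_2e^(-3t)cos(t)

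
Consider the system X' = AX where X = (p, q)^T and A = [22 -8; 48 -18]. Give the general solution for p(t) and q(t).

p(t) = K_1e^(-2t) - K_2e^(6t), q(t) = 3K_1e^(-2t) - 2K_2e^(6t)

Coefficient matrix A = [[22, -8], [48, -18]].
Characteristic polynomial det(A - λI) = λ^2 - 4λ - 12 = 0.
Eigenvalues λ = -2, 6.
For λ=-2: (A-λI) row 1 is [24, -8], so an eigenvector is (1, 3).
For λ=6: (A-λI) row 1 is [16, -8], so an eigenvector is (-1, -2).
General solution: K_1e^(-2t)(1,3) + K_2e^(6t)(-1,-2).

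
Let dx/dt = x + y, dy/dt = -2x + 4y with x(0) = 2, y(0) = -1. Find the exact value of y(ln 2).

-28

A = [[1,1],[-2,4]]; eigenvalues λ = 2, 3.
Eigenvectors: (-1,-1) for λ=2, (1,2) for λ=3.
From the initial condition, c_1 = -5, c_2 = -3.
y(ln 2) = (-5)(2^2)(-1) + (-3)(2^3)(2) = -28.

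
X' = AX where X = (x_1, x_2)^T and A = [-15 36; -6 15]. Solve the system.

Coefficient matrix A = [[-15, 36], [-6, 15]].
Characteristic polynomial det(A - λI) = λ^2 - 9 = 0.
Eigenvalues λ = -3, 3.
For λ=-3: (A-λI) row 1 is [-12, 36], so an eigenvector is (3, 1).
For λ=3: (A-λI) row 1 is [-18, 36], so an eigenvector is (2, 1).
General solution: C_1e^(-3t)(3,1) + C_2e^(3t)(2,1).

x_1(t) = 3C_1e^(-3t) + 2C_2e^(3t), x_2(t) = C_1e^(-3t) + C_2e^(3t)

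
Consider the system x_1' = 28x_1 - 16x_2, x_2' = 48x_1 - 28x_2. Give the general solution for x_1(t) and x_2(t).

Coefficient matrix A = [[28, -16], [48, -28]].
Characteristic polynomial det(A - λI) = λ^2 - 16 = 0.
Eigenvalues λ = 4, -4.
For λ=4: (A-λI) row 1 is [24, -16], so an eigenvector is (-2, -3).
For λ=-4: (A-λI) row 1 is [32, -16], so an eigenvector is (-1, -2).
General solution: K_1e^(4t)(-2,-3) + K_2e^(-4t)(-1,-2).

x_1(t) = -2K_1e^(4t) - K_2e^(-4t), x_2(t) = -3K_1e^(4t) - 2K_2e^(-4t)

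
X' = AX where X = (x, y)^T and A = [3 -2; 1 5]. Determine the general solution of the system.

x(t) = c_1e^(4t)sin(t) + c_1e^(4t)cos(t) + c_2e^(4t)sin(t) - c_2e^(4t)cos(t), y(t) = -c_1e^(4t)cos(t) - c_2e^(4t)sin(t)

Coefficient matrix A = [[3, -2], [1, 5]].
Characteristic polynomial det(A - λI) = λ^2 - 8λ + 17 = 0.
Eigenvalues λ = 4 ± i (complex conjugate pair).
For λ=4+i: an eigenvector is (1,-1) - i(1,0) = (1 - i, -1).
A real fundamental pair from Re and Im of e^((4+i)t)v: X_1 = e^(4t)(cos(t)·(1,-1) + sin(t)·(1,0)), X_2 = e^(4t)(sin(t)·(1,-1) - cos(t)·(1,0)).
General solution: c_1X_1 + c_2X_2.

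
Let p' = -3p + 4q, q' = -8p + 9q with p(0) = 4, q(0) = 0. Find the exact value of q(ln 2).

-240

A = [[-3,4],[-8,9]]; eigenvalues λ = 1, 5.
Eigenvectors: (-1,-1) for λ=1, (-1,-2) for λ=5.
From the initial condition, c_1 = -8, c_2 = 4.
q(ln 2) = (-8)(2^1)(-1) + (4)(2^5)(-2) = -240.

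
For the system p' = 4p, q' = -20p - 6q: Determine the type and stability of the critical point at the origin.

A = [[4,0],[-20,-6]]; det(A-λI) = λ^2 + 2λ - 24.
λ = -6, 4: opposite signs.

saddle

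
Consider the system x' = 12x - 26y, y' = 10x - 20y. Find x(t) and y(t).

Coefficient matrix A = [[12, -26], [10, -20]].
Characteristic polynomial det(A - λI) = λ^2 + 8λ + 20 = 0.
Eigenvalues λ = -4 ± 2i (complex conjugate pair).
For λ=-4+2i: an eigenvector is (-2,-1) - i(-3,-2) = (-2 + 3i, -1 + 2i).
A real fundamental pair from Re and Im of e^((-4+2i)t)v: X_1 = e^(-4t)(cos(2t)·(-2,-1) + sin(2t)·(-3,-2)), X_2 = e^(-4t)(sin(2t)·(-2,-1) - cos(2t)·(-3,-2)).
General solution: c_1X_1 + c_2X_2.

x(t) = -3c_1e^(-4t)sin(2t) - 2c_1e^(-4t)cos(2t) - 2c_2e^(-4t)sin(2t) + 3c_2e^(-4t)cos(2t), y(t) = -2c_1e^(-4t)sin(2t) - c_1e^(-4t)cos(2t) - c_2e^(-4t)sin(2t) + 2c_2e^(-4t)cos(2t)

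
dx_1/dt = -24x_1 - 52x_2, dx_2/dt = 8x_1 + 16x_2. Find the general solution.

Coefficient matrix A = [[-24, -52], [8, 16]].
Characteristic polynomial det(A - λI) = λ^2 + 8λ + 32 = 0.
Eigenvalues λ = -4 ± 4i (complex conjugate pair).
For λ=-4+4i: an eigenvector is (-3,1) - i(2,-1) = (-3 - 2i, 1 + i).
A real fundamental pair from Re and Im of e^((-4+4i)t)v: X_1 = e^(-4t)(cos(4t)·(-3,1) + sin(4t)·(2,-1)), X_2 = e^(-4t)(sin(4t)·(-3,1) - cos(4t)·(2,-1)).
General solution: c_1X_1 + c_2X_2.

x_1(t) = 2c_1e^(-4t)sin(4t) - 3c_1e^(-4t)cos(4t) - 3c_2e^(-4t)sin(4t) - 2c_2e^(-4t)cos(4t), x_2(t) = -c_1e^(-4t)sin(4t) + c_1e^(-4t)cos(4t) + c_2e^(-4t)sin(4t) + c_2e^(-4t)cos(4t)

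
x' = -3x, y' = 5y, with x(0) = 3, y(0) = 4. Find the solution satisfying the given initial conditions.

Coefficient matrix A = [[-3, 0], [0, 5]].
Characteristic polynomial det(A - λI) = λ^2 - 2λ - 15 = 0.
Eigenvalues λ = 5, -3.
For λ=5: (A-λI) row 1 is [-8, 0], so an eigenvector is (0, 1).
For λ=-3: (A-λI) row 2 is [0, 8], so an eigenvector is (-1, 0).
General solution: C_1e^(5t)(0,1) + C_2e^(-3t)(-1,0).
Applying x(0)=3, y(0)=4 gives C_1=4, C_2=-3.

x(t) = 3e^(-3t), y(t) = 4e^(5t)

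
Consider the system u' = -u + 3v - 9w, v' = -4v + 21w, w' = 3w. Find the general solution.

Coefficient matrix A = [[-1, 3, -9], [0, -4, 21], [0, 0, 3]].
det(A - λI) = 0 gives eigenvalues λ = -1, 3, -4.
For λ=-1: eigenvector (1,0,0).
For λ=3: eigenvector (0,-3,-1).
For λ=-4: eigenvector (-1,1,0).
General solution: C_1e^(-t)(1,0,0) + C_2e^(3t)(0,-3,-1) + C_3e^(-4t)(-1,1,0).

u(t) = C_1e^(-t) - C_3e^(-4t), v(t) = -3C_2e^(3t) + C_3e^(-4t), w(t) = -C_2e^(3t)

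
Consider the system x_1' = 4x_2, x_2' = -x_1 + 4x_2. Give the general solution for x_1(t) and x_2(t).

Coefficient matrix A = [[0, 4], [-1, 4]].
Characteristic polynomial det(A - λI) = λ^2 - 4λ + 4 = 0.
Single eigenvalue λ = 2 with algebraic multiplicity 2.
Eigenvector v = (2,1); generalized eigenvector w with (A-λI)w=v is (-1,0).
General solution: e^(2t)[c_1·v + c_2·(t·v + w)].

x_1(t) = 2c_1e^(2t) + 2c_2te^(2t) - c_2e^(2t), x_2(t) = c_1e^(2t) + c_2te^(2t)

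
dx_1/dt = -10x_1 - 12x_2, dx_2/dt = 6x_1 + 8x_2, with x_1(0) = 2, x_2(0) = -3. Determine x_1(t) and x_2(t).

x_1(t) = 4e^(2t) - 2e^(-4t), x_2(t) = -4e^(2t) + e^(-4t)

Coefficient matrix A = [[-10, -12], [6, 8]].
Characteristic polynomial det(A - λI) = λ^2 + 2λ - 8 = 0.
Eigenvalues λ = 2, -4.
For λ=2: (A-λI) row 1 is [-12, -12], so an eigenvector is (-1, 1).
For λ=-4: (A-λI) row 1 is [-6, -12], so an eigenvector is (2, -1).
General solution: C_1e^(2t)(-1,1) + C_2e^(-4t)(2,-1).
Applying x_1(0)=2, x_2(0)=-3 gives C_1=-4, C_2=-1.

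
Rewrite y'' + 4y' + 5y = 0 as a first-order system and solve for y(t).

Let x_1 = y, x_2 = y'. Then x_1' = x_2 and x_2' = -5x_1 - 4x_2.
A = [[0,1],[-5,-4]]; det(A-λI) = λ^2 + 4λ + 5.
Eigenvalues λ = -2 ± i.

y(t) = K_1e^(-2t)cos(t) + K_2e^(-2t)sin(t)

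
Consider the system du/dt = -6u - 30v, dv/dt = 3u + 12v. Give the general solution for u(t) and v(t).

u(t) = c_1e^(3t)sin(3t) + 3c_1e^(3t)cos(3t) + 3c_2e^(3t)sin(3t) - c_2e^(3t)cos(3t), v(t) = -c_1e^(3t)cos(3t) - c_2e^(3t)sin(3t)

Coefficient matrix A = [[-6, -30], [3, 12]].
Characteristic polynomial det(A - λI) = λ^2 - 6λ + 18 = 0.
Eigenvalues λ = 3 ± 3i (complex conjugate pair).
For λ=3+3i: an eigenvector is (3,-1) - i(1,0) = (3 - i, -1).
A real fundamental pair from Re and Im of e^((3+3i)t)v: X_1 = e^(3t)(cos(3t)·(3,-1) + sin(3t)·(1,0)), X_2 = e^(3t)(sin(3t)·(3,-1) - cos(3t)·(1,0)).
General solution: c_1X_1 + c_2X_2.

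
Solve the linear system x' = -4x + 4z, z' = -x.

Coefficient matrix A = [[-4, 4], [-1, 0]].
Characteristic polynomial det(A - λI) = λ^2 + 4λ + 4 = 0.
Single eigenvalue λ = -2 with algebraic multiplicity 2.
Eigenvector v = (-2,-1); generalized eigenvector w with (A-λI)w=v is (-3,-2).
General solution: e^(-2t)[K_1·v + K_2·(t·v + w)].

x(t) = -2K_1e^(-2t) - 2K_2te^(-2t) - 3K_2e^(-2t), z(t) = -K_1e^(-2t) - K_2te^(-2t) - 2K_2e^(-2t)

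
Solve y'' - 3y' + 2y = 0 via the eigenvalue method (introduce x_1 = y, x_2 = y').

y(t) = C_1e^(2t) + C_2e^(t)

Let x_1 = y, x_2 = y'. Then x_1' = x_2 and x_2' = -2x_1 + 3x_2.
A = [[0,1],[-2,3]]; det(A-λI) = λ^2 - 3λ + 2.
Eigenvalues λ = 2, 1 with eigenvectors (1,2), (1,1).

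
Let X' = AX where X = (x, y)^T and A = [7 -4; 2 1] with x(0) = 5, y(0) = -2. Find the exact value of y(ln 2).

152

A = [[7,-4],[2,1]]; eigenvalues λ = 5, 3.
Eigenvectors: (2,1) for λ=5, (-1,-1) for λ=3.
From the initial condition, c_1 = 7, c_2 = 9.
y(ln 2) = (7)(2^5)(1) + (9)(2^3)(-1) = 152.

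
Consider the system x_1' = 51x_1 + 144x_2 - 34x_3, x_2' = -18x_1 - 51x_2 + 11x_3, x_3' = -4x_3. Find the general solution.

Coefficient matrix A = [[51, 144, -34], [-18, -51, 11], [0, 0, -4]].
det(A - λI) = 0 gives eigenvalues λ = -3, 3, -4.
For λ=-3: eigenvector (-8,3,0).
For λ=3: eigenvector (3,-1,0).
For λ=-4: eigenvector (-2,1,1).
General solution: C_1e^(-3t)(-8,3,0) + C_2e^(3t)(3,-1,0) + C_3e^(-4t)(-2,1,1).

x_1(t) = -8C_1e^(-3t) + 3C_2e^(3t) - 2C_3e^(-4t), x_2(t) = 3C_1e^(-3t) - C_2e^(3t) + C_3e^(-4t), x_3(t) = C_3e^(-4t)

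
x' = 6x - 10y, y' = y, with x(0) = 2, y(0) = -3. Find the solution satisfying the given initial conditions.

Coefficient matrix A = [[6, -10], [0, 1]].
Characteristic polynomial det(A - λI) = λ^2 - 7λ + 6 = 0.
Eigenvalues λ = 6, 1.
For λ=6: (A-λI) row 1 is [0, -10], so an eigenvector is (-1, 0).
For λ=1: (A-λI) row 1 is [5, -10], so an eigenvector is (2, 1).
General solution: C_1e^(6t)(-1,0) + C_2e^(t)(2,1).
Applying x(0)=2, y(0)=-3 gives C_1=-8, C_2=-3.

x(t) = 8e^(6t) - 6e^(t), y(t) = -3e^(t)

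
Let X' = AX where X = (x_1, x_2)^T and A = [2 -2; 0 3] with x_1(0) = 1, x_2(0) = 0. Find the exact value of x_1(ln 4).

A = [[2,-2],[0,3]]; eigenvalues λ = 3, 2.
Eigenvectors: (2,-1) for λ=3, (1,0) for λ=2.
From the initial condition, c_1 = 0, c_2 = 1.
x_1(ln 4) = (0)(4^3)(2) + (1)(4^2)(1) = 16.

16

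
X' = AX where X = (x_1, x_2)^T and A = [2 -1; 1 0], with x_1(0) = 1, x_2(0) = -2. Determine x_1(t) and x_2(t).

x_1(t) = 3te^(t) + e^(t), x_2(t) = 3te^(t) - 2e^(t)

Coefficient matrix A = [[2, -1], [1, 0]].
Characteristic polynomial det(A - λI) = λ^2 - 2λ + 1 = 0.
Single eigenvalue λ = 1 with algebraic multiplicity 2.
Eigenvector v = (-1,-1); generalized eigenvector w with (A-λI)w=v is (2,3).
General solution: e^(t)[c_1·v + c_2·(t·v + w)].
Applying x_1(0)=1, x_2(0)=-2 gives c_1=-7, c_2=-3.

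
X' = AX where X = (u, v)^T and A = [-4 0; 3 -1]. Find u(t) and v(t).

u(t) = K_1e^(-4t), v(t) = -K_1e^(-4t) + K_2e^(-t)

Coefficient matrix A = [[-4, 0], [3, -1]].
Characteristic polynomial det(A - λI) = λ^2 + 5λ + 4 = 0.
Eigenvalues λ = -4, -1.
For λ=-4: (A-λI) row 2 is [3, 3], so an eigenvector is (1, -1).
For λ=-1: (A-λI) row 1 is [-3, 0], so an eigenvector is (0, 1).
General solution: K_1e^(-4t)(1,-1) + K_2e^(-t)(0,1).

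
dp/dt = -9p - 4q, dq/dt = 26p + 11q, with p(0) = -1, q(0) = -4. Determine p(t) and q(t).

p(t) = 13e^(t)sin(2t) - e^(t)cos(2t), q(t) = -33e^(t)sin(2t) - 4e^(t)cos(2t)

Coefficient matrix A = [[-9, -4], [26, 11]].
Characteristic polynomial det(A - λI) = λ^2 - 2λ + 5 = 0.
Eigenvalues λ = 1 ± 2i (complex conjugate pair).
For λ=1+2i: an eigenvector is (1,-2) - i(-1,3) = (1 + i, -2 - 3i).
A real fundamental pair from Re and Im of e^((1+2i)t)v: X_1 = e^(t)(cos(2t)·(1,-2) + sin(2t)·(-1,3)), X_2 = e^(t)(sin(2t)·(1,-2) - cos(2t)·(-1,3)).
General solution: c_1X_1 + c_2X_2.
Applying p(0)=-1, q(0)=-4 gives c_1=-7, c_2=6.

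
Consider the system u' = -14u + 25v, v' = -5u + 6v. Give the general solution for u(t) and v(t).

u(t) = 2K_1e^(-4t)sin(5t) - K_1e^(-4t)cos(5t) - K_2e^(-4t)sin(5t) - 2K_2e^(-4t)cos(5t), v(t) = K_1e^(-4t)sin(5t) - K_2e^(-4t)cos(5t)

Coefficient matrix A = [[-14, 25], [-5, 6]].
Characteristic polynomial det(A - λI) = λ^2 + 8λ + 41 = 0.
Eigenvalues λ = -4 ± 5i (complex conjugate pair).
For λ=-4+5i: an eigenvector is (-1,0) - i(2,1) = (-1 - 2i, 0 - i).
A real fundamental pair from Re and Im of e^((-4+5i)t)v: X_1 = e^(-4t)(cos(5t)·(-1,0) + sin(5t)·(2,1)), X_2 = e^(-4t)(sin(5t)·(-1,0) - cos(5t)·(2,1)).
General solution: K_1X_1 + K_2X_2.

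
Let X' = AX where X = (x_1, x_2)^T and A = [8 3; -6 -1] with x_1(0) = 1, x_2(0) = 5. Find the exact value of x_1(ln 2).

A = [[8,3],[-6,-1]]; eigenvalues λ = 2, 5.
Eigenvectors: (-1,2) for λ=2, (-1,1) for λ=5.
From the initial condition, c_1 = 6, c_2 = -7.
x_1(ln 2) = (6)(2^2)(-1) + (-7)(2^5)(-1) = 200.

200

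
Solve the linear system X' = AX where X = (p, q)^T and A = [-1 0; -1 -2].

p(t) = K_1e^(-t), q(t) = -K_1e^(-t) + K_2e^(-2t)

Coefficient matrix A = [[-1, 0], [-1, -2]].
Characteristic polynomial det(A - λI) = λ^2 + 3λ + 2 = 0.
Eigenvalues λ = -1, -2.
For λ=-1: (A-λI) row 2 is [-1, -1], so an eigenvector is (1, -1).
For λ=-2: (A-λI) row 1 is [1, 0], so an eigenvector is (0, 1).
General solution: K_1e^(-t)(1,-1) + K_2e^(-2t)(0,1).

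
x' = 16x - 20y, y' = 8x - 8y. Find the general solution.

x(t) = K_1e^(4t)sin(4t) + 2K_1e^(4t)cos(4t) + 2K_2e^(4t)sin(4t) - K_2e^(4t)cos(4t), y(t) = K_1e^(4t)sin(4t) + K_1e^(4t)cos(4t) + K_2e^(4t)sin(4t) - K_2e^(4t)cos(4t)

Coefficient matrix A = [[16, -20], [8, -8]].
Characteristic polynomial det(A - λI) = λ^2 - 8λ + 32 = 0.
Eigenvalues λ = 4 ± 4i (complex conjugate pair).
For λ=4+4i: an eigenvector is (2,1) - i(1,1) = (2 - i, 1 - i).
A real fundamental pair from Re and Im of e^((4+4i)t)v: X_1 = e^(4t)(cos(4t)·(2,1) + sin(4t)·(1,1)), X_2 = e^(4t)(sin(4t)·(2,1) - cos(4t)·(1,1)).
General solution: K_1X_1 + K_2X_2.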